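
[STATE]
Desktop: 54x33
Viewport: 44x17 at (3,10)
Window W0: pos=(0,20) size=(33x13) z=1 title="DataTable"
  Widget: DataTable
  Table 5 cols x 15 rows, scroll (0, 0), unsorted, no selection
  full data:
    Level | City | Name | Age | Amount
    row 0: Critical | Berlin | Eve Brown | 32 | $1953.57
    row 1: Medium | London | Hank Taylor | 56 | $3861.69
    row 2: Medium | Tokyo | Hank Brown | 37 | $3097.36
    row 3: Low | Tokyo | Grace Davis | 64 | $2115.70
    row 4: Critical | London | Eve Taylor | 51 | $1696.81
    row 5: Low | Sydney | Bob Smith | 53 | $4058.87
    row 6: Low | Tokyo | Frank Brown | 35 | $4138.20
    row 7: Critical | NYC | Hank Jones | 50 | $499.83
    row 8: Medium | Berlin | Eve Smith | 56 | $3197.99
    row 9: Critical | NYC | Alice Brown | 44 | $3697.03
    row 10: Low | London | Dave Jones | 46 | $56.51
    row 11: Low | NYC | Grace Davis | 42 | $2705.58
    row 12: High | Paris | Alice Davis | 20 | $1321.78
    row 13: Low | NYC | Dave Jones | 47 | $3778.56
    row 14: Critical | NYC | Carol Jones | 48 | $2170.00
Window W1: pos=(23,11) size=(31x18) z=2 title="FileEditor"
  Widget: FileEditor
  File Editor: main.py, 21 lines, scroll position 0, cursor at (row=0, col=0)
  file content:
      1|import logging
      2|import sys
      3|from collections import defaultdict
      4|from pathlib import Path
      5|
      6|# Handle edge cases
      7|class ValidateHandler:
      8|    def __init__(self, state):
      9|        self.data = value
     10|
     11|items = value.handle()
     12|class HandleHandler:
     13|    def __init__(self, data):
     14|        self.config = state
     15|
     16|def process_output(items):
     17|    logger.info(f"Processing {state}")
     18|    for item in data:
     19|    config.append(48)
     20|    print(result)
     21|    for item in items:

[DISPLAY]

                                            
                    ┏━━━━━━━━━━━━━━━━━━━━━━━
                    ┃ FileEditor            
                    ┠───────────────────────
                    ┃█mport logging         
                    ┃import sys             
                    ┃from collections import
                    ┃from pathlib import Pat
                    ┃                       
                    ┃# Handle edge cases    
━━━━━━━━━━━━━━━━━━━━┃class ValidateHandler: 
ataTable            ┃    def __init__(self, 
────────────────────┃        self.data = val
vel   │City  │Name  ┃                       
──────┼──────┼──────┃items = value.handle() 
itical│Berlin│Eve Br┃class HandleHandler:   
dium  │London│Hank T┃    def __init__(self, 


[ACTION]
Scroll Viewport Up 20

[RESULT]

                                            
                                            
                                            
                                            
                                            
                                            
                                            
                                            
                                            
                                            
                                            
                    ┏━━━━━━━━━━━━━━━━━━━━━━━
                    ┃ FileEditor            
                    ┠───────────────────────
                    ┃█mport logging         
                    ┃import sys             
                    ┃from collections import


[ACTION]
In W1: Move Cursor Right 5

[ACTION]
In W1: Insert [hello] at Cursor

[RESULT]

                                            
                                            
                                            
                                            
                                            
                                            
                                            
                                            
                                            
                                            
                                            
                    ┏━━━━━━━━━━━━━━━━━━━━━━━
                    ┃ FileEditor            
                    ┠───────────────────────
                    ┃imporhello█ logging    
                    ┃import sys             
                    ┃from collections import


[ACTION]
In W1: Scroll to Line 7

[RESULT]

                                            
                                            
                                            
                                            
                                            
                                            
                                            
                                            
                                            
                                            
                                            
                    ┏━━━━━━━━━━━━━━━━━━━━━━━
                    ┃ FileEditor            
                    ┠───────────────────────
                    ┃class ValidateHandler: 
                    ┃    def __init__(self, 
                    ┃        self.data = val


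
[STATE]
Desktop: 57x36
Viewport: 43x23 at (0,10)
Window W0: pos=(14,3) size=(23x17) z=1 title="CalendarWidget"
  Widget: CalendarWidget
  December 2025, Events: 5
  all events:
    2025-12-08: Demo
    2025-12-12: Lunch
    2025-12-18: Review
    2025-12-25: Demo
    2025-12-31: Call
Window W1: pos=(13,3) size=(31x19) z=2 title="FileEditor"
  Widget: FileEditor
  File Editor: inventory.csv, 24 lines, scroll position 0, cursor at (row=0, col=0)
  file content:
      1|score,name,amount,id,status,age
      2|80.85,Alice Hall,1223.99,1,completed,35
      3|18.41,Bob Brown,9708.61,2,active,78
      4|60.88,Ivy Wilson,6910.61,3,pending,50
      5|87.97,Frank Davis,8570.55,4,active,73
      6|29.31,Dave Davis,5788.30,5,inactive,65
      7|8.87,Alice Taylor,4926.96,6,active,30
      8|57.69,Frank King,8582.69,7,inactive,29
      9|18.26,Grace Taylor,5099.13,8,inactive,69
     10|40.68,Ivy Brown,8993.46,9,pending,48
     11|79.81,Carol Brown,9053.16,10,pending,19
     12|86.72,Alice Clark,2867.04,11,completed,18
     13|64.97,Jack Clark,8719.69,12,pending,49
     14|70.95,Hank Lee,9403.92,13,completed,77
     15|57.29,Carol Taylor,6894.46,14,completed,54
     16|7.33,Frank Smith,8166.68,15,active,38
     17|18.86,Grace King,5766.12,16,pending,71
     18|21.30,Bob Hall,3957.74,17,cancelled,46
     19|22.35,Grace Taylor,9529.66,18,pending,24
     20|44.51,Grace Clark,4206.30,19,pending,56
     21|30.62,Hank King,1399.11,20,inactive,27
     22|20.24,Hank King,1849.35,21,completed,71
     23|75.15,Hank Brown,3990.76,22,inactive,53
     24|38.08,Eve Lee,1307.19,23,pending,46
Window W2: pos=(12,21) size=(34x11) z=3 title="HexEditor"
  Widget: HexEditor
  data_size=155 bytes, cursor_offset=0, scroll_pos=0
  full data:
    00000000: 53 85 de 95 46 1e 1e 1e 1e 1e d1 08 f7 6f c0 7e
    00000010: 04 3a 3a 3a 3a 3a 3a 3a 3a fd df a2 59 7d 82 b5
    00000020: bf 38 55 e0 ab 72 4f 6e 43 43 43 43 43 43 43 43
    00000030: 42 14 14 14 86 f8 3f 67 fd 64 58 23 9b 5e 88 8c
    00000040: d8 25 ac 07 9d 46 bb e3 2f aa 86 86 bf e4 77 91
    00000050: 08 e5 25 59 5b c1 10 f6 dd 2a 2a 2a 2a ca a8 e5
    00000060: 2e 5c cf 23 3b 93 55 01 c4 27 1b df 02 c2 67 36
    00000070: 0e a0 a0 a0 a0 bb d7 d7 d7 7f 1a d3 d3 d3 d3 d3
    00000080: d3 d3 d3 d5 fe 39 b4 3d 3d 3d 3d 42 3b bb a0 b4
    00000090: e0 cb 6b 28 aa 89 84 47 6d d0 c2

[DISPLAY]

             ┃87.97,Frank Davis,8570.55,4,░
             ┃29.31,Dave Davis,5788.30,5,i░
             ┃8.87,Alice Taylor,4926.96,6,░
             ┃57.69,Frank King,8582.69,7,i░
             ┃18.26,Grace Taylor,5099.13,8░
             ┃40.68,Ivy Brown,8993.46,9,pe░
             ┃79.81,Carol Brown,9053.16,10░
             ┃86.72,Alice Clark,2867.04,11░
             ┃64.97,Jack Clark,8719.69,12,░
             ┃70.95,Hank Lee,9403.92,13,co░
             ┃57.29,Carol Taylor,6894.46,1▼
            ┏━━━━━━━━━━━━━━━━━━━━━━━━━━━━━━
            ┃ HexEditor                    
            ┠──────────────────────────────
            ┃00000000  53 85 de 95 46 1e 1e
            ┃00000010  04 3a 3a 3a 3a 3a 3a
            ┃00000020  bf 38 55 e0 ab 72 4f
            ┃00000030  42 14 14 14 86 f8 3f
            ┃00000040  d8 25 ac 07 9d 46 bb
            ┃00000050  08 e5 25 59 5b c1 10
            ┃00000060  2e 5c cf 23 3b 93 55
            ┗━━━━━━━━━━━━━━━━━━━━━━━━━━━━━━
                                           


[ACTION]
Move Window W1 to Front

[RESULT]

             ┃87.97,Frank Davis,8570.55,4,░
             ┃29.31,Dave Davis,5788.30,5,i░
             ┃8.87,Alice Taylor,4926.96,6,░
             ┃57.69,Frank King,8582.69,7,i░
             ┃18.26,Grace Taylor,5099.13,8░
             ┃40.68,Ivy Brown,8993.46,9,pe░
             ┃79.81,Carol Brown,9053.16,10░
             ┃86.72,Alice Clark,2867.04,11░
             ┃64.97,Jack Clark,8719.69,12,░
             ┃70.95,Hank Lee,9403.92,13,co░
             ┃57.29,Carol Taylor,6894.46,1▼
            ┏┗━━━━━━━━━━━━━━━━━━━━━━━━━━━━━
            ┃ HexEditor                    
            ┠──────────────────────────────
            ┃00000000  53 85 de 95 46 1e 1e
            ┃00000010  04 3a 3a 3a 3a 3a 3a
            ┃00000020  bf 38 55 e0 ab 72 4f
            ┃00000030  42 14 14 14 86 f8 3f
            ┃00000040  d8 25 ac 07 9d 46 bb
            ┃00000050  08 e5 25 59 5b c1 10
            ┃00000060  2e 5c cf 23 3b 93 55
            ┗━━━━━━━━━━━━━━━━━━━━━━━━━━━━━━
                                           


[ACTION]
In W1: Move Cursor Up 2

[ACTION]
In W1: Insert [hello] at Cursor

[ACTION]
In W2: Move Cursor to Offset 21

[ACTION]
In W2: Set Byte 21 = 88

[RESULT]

             ┃87.97,Frank Davis,8570.55,4,░
             ┃29.31,Dave Davis,5788.30,5,i░
             ┃8.87,Alice Taylor,4926.96,6,░
             ┃57.69,Frank King,8582.69,7,i░
             ┃18.26,Grace Taylor,5099.13,8░
             ┃40.68,Ivy Brown,8993.46,9,pe░
             ┃79.81,Carol Brown,9053.16,10░
             ┃86.72,Alice Clark,2867.04,11░
             ┃64.97,Jack Clark,8719.69,12,░
             ┃70.95,Hank Lee,9403.92,13,co░
             ┃57.29,Carol Taylor,6894.46,1▼
            ┏┗━━━━━━━━━━━━━━━━━━━━━━━━━━━━━
            ┃ HexEditor                    
            ┠──────────────────────────────
            ┃00000000  53 85 de 95 46 1e 1e
            ┃00000010  04 3a 3a 3a 3a 88 3a
            ┃00000020  bf 38 55 e0 ab 72 4f
            ┃00000030  42 14 14 14 86 f8 3f
            ┃00000040  d8 25 ac 07 9d 46 bb
            ┃00000050  08 e5 25 59 5b c1 10
            ┃00000060  2e 5c cf 23 3b 93 55
            ┗━━━━━━━━━━━━━━━━━━━━━━━━━━━━━━
                                           


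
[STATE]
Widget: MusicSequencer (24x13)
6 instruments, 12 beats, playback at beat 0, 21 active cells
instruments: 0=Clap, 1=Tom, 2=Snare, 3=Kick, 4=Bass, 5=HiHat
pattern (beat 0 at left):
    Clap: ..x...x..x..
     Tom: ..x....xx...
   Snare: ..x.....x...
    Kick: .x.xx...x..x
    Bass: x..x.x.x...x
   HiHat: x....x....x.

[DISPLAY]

      ▼12345678901      
  Clap··█···█··█··      
   Tom··█····██···      
 Snare··█·····█···      
  Kick·█·██···█··█      
  Bass█··█·█·█···█      
 HiHat█····█····█·      
                        
                        
                        
                        
                        
                        


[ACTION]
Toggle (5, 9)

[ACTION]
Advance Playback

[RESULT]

      0▼2345678901      
  Clap··█···█··█··      
   Tom··█····██···      
 Snare··█·····█···      
  Kick·█·██···█··█      
  Bass█··█·█·█···█      
 HiHat█····█···██·      
                        
                        
                        
                        
                        
                        


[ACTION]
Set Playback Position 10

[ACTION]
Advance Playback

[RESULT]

      01234567890▼      
  Clap··█···█··█··      
   Tom··█····██···      
 Snare··█·····█···      
  Kick·█·██···█··█      
  Bass█··█·█·█···█      
 HiHat█····█···██·      
                        
                        
                        
                        
                        
                        


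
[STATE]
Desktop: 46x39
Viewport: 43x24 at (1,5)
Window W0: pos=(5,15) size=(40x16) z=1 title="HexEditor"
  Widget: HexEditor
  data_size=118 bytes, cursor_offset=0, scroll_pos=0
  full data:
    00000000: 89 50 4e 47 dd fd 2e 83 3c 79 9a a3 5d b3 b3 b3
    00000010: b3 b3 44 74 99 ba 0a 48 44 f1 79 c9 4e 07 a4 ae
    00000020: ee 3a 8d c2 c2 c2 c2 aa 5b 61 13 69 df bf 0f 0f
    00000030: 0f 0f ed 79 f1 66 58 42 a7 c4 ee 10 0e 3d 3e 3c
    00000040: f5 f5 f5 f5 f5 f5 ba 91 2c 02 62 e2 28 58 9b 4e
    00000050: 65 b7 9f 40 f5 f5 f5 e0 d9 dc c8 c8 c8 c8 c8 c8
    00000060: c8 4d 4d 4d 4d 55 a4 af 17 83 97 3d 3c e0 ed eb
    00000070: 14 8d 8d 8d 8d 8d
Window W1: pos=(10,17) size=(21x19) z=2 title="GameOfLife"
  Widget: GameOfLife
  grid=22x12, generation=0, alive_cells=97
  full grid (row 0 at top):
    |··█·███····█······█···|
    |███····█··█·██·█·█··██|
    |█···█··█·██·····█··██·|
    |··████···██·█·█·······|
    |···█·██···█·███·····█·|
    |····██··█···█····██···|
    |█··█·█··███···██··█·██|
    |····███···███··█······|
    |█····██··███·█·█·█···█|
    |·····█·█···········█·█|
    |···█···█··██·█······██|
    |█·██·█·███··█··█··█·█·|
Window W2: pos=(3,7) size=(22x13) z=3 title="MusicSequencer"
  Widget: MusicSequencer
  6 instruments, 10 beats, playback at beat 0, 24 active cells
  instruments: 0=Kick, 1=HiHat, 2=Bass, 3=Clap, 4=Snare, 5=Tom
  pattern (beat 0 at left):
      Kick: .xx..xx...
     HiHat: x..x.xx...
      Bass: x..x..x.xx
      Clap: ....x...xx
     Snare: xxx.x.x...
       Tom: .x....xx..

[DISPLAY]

                                           
                                           
  ┏━━━━━━━━━━━━━━━━━━━━┓                   
  ┃ MusicSequencer     ┃                   
  ┠────────────────────┨                   
  ┃      ▼123456789    ┃                   
  ┃  Kick·██··██···    ┃                   
  ┃ HiHat█··█·██···    ┃                   
  ┃  Bass█··█··█·██    ┃                   
  ┃  Clap····█···██    ┃                   
  ┃ Snare███·█·█···    ┃━━━━━━━━━━━━━━━━━━━
  ┃   Tom·█····██··    ┃                   
  ┃                    ┃━━━━━┓─────────────
  ┃                    ┃     ┃fd 2e 83  3c 
  ┗━━━━━━━━━━━━━━━━━━━━┛─────┨ba 0a 48  44 
    ┃0000┃Gen: 0             ┃c2 c2 aa  5b 
    ┃0000┃·█·███····█······█·┃66 58 42  a7 
    ┃0000┃██····█··█·██·█·█··┃f5 ba 91  2c 
    ┃0000┃···█··█·██·····█··█┃f5 f5 e0  d9 
    ┃0000┃·████···██·█·█·····┃55 a4 af  17 
    ┃0000┃··█·██···█·███·····┃8d           
    ┃    ┃···██··█···█····██·┃             
    ┃    ┃··█·█··███···██··█·┃             
    ┃    ┃···███···███··█····┃             


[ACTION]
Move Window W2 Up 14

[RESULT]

  ┃ HiHat█··█·██···    ┃                   
  ┃  Bass█··█··█·██    ┃                   
  ┃  Clap····█···██    ┃                   
  ┃ Snare███·█·█···    ┃                   
  ┃   Tom·█····██··    ┃                   
  ┃                    ┃                   
  ┃                    ┃                   
  ┗━━━━━━━━━━━━━━━━━━━━┛                   
                                           
                                           
    ┏━━━━━━━━━━━━━━━━━━━━━━━━━━━━━━━━━━━━━━
    ┃ HexEditor                            
    ┠────┏━━━━━━━━━━━━━━━━━━━┓─────────────
    ┃0000┃ GameOfLife        ┃fd 2e 83  3c 
    ┃0000┠───────────────────┨ba 0a 48  44 
    ┃0000┃Gen: 0             ┃c2 c2 aa  5b 
    ┃0000┃·█·███····█······█·┃66 58 42  a7 
    ┃0000┃██····█··█·██·█·█··┃f5 ba 91  2c 
    ┃0000┃···█··█·██·····█··█┃f5 f5 e0  d9 
    ┃0000┃·████···██·█·█·····┃55 a4 af  17 
    ┃0000┃··█·██···█·███·····┃8d           
    ┃    ┃···██··█···█····██·┃             
    ┃    ┃··█·█··███···██··█·┃             
    ┃    ┃···███···███··█····┃             


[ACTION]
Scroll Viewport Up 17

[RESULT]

  ┏━━━━━━━━━━━━━━━━━━━━┓                   
  ┃ MusicSequencer     ┃                   
  ┠────────────────────┨                   
  ┃      ▼123456789    ┃                   
  ┃  Kick·██··██···    ┃                   
  ┃ HiHat█··█·██···    ┃                   
  ┃  Bass█··█··█·██    ┃                   
  ┃  Clap····█···██    ┃                   
  ┃ Snare███·█·█···    ┃                   
  ┃   Tom·█····██··    ┃                   
  ┃                    ┃                   
  ┃                    ┃                   
  ┗━━━━━━━━━━━━━━━━━━━━┛                   
                                           
                                           
    ┏━━━━━━━━━━━━━━━━━━━━━━━━━━━━━━━━━━━━━━
    ┃ HexEditor                            
    ┠────┏━━━━━━━━━━━━━━━━━━━┓─────────────
    ┃0000┃ GameOfLife        ┃fd 2e 83  3c 
    ┃0000┠───────────────────┨ba 0a 48  44 
    ┃0000┃Gen: 0             ┃c2 c2 aa  5b 
    ┃0000┃·█·███····█······█·┃66 58 42  a7 
    ┃0000┃██····█··█·██·█·█··┃f5 ba 91  2c 
    ┃0000┃···█··█·██·····█··█┃f5 f5 e0  d9 


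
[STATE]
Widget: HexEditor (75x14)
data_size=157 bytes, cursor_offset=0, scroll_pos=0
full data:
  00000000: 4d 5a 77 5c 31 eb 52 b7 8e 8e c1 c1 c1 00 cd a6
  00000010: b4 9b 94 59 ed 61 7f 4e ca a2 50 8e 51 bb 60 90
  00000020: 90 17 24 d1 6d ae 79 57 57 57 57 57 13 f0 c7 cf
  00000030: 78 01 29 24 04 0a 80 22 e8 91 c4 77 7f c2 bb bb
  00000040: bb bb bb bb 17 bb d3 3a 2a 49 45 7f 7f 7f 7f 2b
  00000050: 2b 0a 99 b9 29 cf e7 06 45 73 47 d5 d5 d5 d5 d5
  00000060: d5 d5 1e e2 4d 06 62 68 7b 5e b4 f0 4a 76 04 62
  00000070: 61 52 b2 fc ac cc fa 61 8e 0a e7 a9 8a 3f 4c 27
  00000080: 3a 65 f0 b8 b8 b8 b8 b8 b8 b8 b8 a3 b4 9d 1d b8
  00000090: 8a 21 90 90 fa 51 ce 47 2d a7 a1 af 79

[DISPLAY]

00000000  4D 5a 77 5c 31 eb 52 b7  8e 8e c1 c1 c1 00 cd a6  |MZw\1.R.......
00000010  b4 9b 94 59 ed 61 7f 4e  ca a2 50 8e 51 bb 60 90  |...Y.a.N..P.Q.
00000020  90 17 24 d1 6d ae 79 57  57 57 57 57 13 f0 c7 cf  |..$.m.yWWWWW..
00000030  78 01 29 24 04 0a 80 22  e8 91 c4 77 7f c2 bb bb  |x.)$..."...w..
00000040  bb bb bb bb 17 bb d3 3a  2a 49 45 7f 7f 7f 7f 2b  |.......:*IE...
00000050  2b 0a 99 b9 29 cf e7 06  45 73 47 d5 d5 d5 d5 d5  |+...)...EsG...
00000060  d5 d5 1e e2 4d 06 62 68  7b 5e b4 f0 4a 76 04 62  |....M.bh{^..Jv
00000070  61 52 b2 fc ac cc fa 61  8e 0a e7 a9 8a 3f 4c 27  |aR.....a.....?
00000080  3a 65 f0 b8 b8 b8 b8 b8  b8 b8 b8 a3 b4 9d 1d b8  |:e............
00000090  8a 21 90 90 fa 51 ce 47  2d a7 a1 af 79           |.!...Q.G-...y 
                                                                           
                                                                           
                                                                           
                                                                           


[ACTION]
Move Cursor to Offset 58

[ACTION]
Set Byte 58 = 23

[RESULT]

00000000  4d 5a 77 5c 31 eb 52 b7  8e 8e c1 c1 c1 00 cd a6  |MZw\1.R.......
00000010  b4 9b 94 59 ed 61 7f 4e  ca a2 50 8e 51 bb 60 90  |...Y.a.N..P.Q.
00000020  90 17 24 d1 6d ae 79 57  57 57 57 57 13 f0 c7 cf  |..$.m.yWWWWW..
00000030  78 01 29 24 04 0a 80 22  e8 91 23 77 7f c2 bb bb  |x.)$..."..#w..
00000040  bb bb bb bb 17 bb d3 3a  2a 49 45 7f 7f 7f 7f 2b  |.......:*IE...
00000050  2b 0a 99 b9 29 cf e7 06  45 73 47 d5 d5 d5 d5 d5  |+...)...EsG...
00000060  d5 d5 1e e2 4d 06 62 68  7b 5e b4 f0 4a 76 04 62  |....M.bh{^..Jv
00000070  61 52 b2 fc ac cc fa 61  8e 0a e7 a9 8a 3f 4c 27  |aR.....a.....?
00000080  3a 65 f0 b8 b8 b8 b8 b8  b8 b8 b8 a3 b4 9d 1d b8  |:e............
00000090  8a 21 90 90 fa 51 ce 47  2d a7 a1 af 79           |.!...Q.G-...y 
                                                                           
                                                                           
                                                                           
                                                                           


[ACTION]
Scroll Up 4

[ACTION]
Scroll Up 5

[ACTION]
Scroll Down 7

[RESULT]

00000070  61 52 b2 fc ac cc fa 61  8e 0a e7 a9 8a 3f 4c 27  |aR.....a.....?
00000080  3a 65 f0 b8 b8 b8 b8 b8  b8 b8 b8 a3 b4 9d 1d b8  |:e............
00000090  8a 21 90 90 fa 51 ce 47  2d a7 a1 af 79           |.!...Q.G-...y 
                                                                           
                                                                           
                                                                           
                                                                           
                                                                           
                                                                           
                                                                           
                                                                           
                                                                           
                                                                           
                                                                           


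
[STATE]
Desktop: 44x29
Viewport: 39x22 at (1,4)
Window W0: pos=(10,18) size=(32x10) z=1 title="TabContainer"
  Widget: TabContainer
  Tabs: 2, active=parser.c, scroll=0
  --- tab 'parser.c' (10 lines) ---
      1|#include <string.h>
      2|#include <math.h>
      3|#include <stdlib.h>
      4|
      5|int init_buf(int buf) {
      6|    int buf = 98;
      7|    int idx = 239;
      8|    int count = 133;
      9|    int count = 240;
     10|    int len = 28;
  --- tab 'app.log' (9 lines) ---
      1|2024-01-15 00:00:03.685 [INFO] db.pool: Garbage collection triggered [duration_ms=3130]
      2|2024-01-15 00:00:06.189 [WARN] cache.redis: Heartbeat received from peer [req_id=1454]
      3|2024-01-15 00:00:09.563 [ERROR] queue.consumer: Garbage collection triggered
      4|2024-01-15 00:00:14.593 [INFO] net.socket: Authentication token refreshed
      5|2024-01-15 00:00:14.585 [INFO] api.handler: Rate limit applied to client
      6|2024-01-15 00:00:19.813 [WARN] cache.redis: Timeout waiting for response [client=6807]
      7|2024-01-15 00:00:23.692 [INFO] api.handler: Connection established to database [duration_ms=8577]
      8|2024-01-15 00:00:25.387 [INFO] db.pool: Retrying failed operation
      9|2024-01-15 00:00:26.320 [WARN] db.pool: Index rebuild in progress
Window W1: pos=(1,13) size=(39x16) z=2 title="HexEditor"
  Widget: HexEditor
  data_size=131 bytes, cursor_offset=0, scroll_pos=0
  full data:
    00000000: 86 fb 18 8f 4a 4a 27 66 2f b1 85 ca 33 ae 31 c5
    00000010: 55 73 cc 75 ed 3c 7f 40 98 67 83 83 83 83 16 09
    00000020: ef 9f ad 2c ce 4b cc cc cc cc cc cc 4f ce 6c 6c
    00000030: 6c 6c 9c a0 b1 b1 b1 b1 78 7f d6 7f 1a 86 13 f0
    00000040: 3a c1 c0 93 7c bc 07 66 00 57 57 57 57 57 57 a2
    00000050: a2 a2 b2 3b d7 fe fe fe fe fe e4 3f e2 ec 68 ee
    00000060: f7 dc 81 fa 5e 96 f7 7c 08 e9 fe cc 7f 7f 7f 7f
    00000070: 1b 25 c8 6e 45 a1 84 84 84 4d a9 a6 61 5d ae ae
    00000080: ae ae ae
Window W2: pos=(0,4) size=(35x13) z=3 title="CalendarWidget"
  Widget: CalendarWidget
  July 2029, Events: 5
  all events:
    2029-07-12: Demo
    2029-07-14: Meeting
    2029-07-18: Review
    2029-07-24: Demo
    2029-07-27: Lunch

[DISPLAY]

━━━━━━━━━━━━━━━━━━━━━━━━━━━━━━━━━┓     
 CalendarWidget                  ┃     
─────────────────────────────────┨     
            July 2029            ┃     
Mo Tu We Th Fr Sa Su             ┃     
                   1             ┃     
 2  3  4  5  6  7  8             ┃     
 9 10 11 12* 13 14* 15           ┃     
16 17 18* 19 20 21 22            ┃     
23 24* 25 26 27* 28 29           ┃━━━━┓
30 31                            ┃    ┃
                                 ┃────┨
━━━━━━━━━━━━━━━━━━━━━━━━━━━━━━━━━┛  2f┃
┃00000010  55 73 cc 75 ed 3c 7f 40  98┃
┃00000020  ef 9f ad 2c ce 4b cc cc  cc┃
┃00000030  6c 6c 9c a0 b1 b1 b1 b1  78┃
┃00000040  3a c1 c0 93 7c bc 07 66  00┃
┃00000050  a2 a2 b2 3b d7 fe fe fe  fe┃
┃00000060  f7 dc 81 fa 5e 96 f7 7c  08┃
┃00000070  1b 25 c8 6e 45 a1 84 84  84┃
┃00000080  ae ae ae                   ┃
┃                                     ┃


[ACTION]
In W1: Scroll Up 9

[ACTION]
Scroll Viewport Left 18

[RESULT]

┏━━━━━━━━━━━━━━━━━━━━━━━━━━━━━━━━━┓    
┃ CalendarWidget                  ┃    
┠─────────────────────────────────┨    
┃            July 2029            ┃    
┃Mo Tu We Th Fr Sa Su             ┃    
┃                   1             ┃    
┃ 2  3  4  5  6  7  8             ┃    
┃ 9 10 11 12* 13 14* 15           ┃    
┃16 17 18* 19 20 21 22            ┃    
┃23 24* 25 26 27* 28 29           ┃━━━━
┃30 31                            ┃    
┃                                 ┃────
┗━━━━━━━━━━━━━━━━━━━━━━━━━━━━━━━━━┛  2f
 ┃00000010  55 73 cc 75 ed 3c 7f 40  98
 ┃00000020  ef 9f ad 2c ce 4b cc cc  cc
 ┃00000030  6c 6c 9c a0 b1 b1 b1 b1  78
 ┃00000040  3a c1 c0 93 7c bc 07 66  00
 ┃00000050  a2 a2 b2 3b d7 fe fe fe  fe
 ┃00000060  f7 dc 81 fa 5e 96 f7 7c  08
 ┃00000070  1b 25 c8 6e 45 a1 84 84  84
 ┃00000080  ae ae ae                   
 ┃                                     


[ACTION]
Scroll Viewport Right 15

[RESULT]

━━━━━━━━━━━━━━━━━━━━━━━━━━━━━┓         
endarWidget                  ┃         
─────────────────────────────┨         
        July 2029            ┃         
u We Th Fr Sa Su             ┃         
               1             ┃         
3  4  5  6  7  8             ┃         
0 11 12* 13 14* 15           ┃         
7 18* 19 20 21 22            ┃         
4* 25 26 27* 28 29           ┃━━━━┓    
1                            ┃    ┃    
                             ┃────┨    
━━━━━━━━━━━━━━━━━━━━━━━━━━━━━┛  2f┃    
00010  55 73 cc 75 ed 3c 7f 40  98┃    
00020  ef 9f ad 2c ce 4b cc cc  cc┃━┓  
00030  6c 6c 9c a0 b1 b1 b1 b1  78┃ ┃  
00040  3a c1 c0 93 7c bc 07 66  00┃─┨  
00050  a2 a2 b2 3b d7 fe fe fe  fe┃ ┃  
00060  f7 dc 81 fa 5e 96 f7 7c  08┃─┃  
00070  1b 25 c8 6e 45 a1 84 84  84┃ ┃  
00080  ae ae ae                   ┃ ┃  
                                  ┃ ┃  


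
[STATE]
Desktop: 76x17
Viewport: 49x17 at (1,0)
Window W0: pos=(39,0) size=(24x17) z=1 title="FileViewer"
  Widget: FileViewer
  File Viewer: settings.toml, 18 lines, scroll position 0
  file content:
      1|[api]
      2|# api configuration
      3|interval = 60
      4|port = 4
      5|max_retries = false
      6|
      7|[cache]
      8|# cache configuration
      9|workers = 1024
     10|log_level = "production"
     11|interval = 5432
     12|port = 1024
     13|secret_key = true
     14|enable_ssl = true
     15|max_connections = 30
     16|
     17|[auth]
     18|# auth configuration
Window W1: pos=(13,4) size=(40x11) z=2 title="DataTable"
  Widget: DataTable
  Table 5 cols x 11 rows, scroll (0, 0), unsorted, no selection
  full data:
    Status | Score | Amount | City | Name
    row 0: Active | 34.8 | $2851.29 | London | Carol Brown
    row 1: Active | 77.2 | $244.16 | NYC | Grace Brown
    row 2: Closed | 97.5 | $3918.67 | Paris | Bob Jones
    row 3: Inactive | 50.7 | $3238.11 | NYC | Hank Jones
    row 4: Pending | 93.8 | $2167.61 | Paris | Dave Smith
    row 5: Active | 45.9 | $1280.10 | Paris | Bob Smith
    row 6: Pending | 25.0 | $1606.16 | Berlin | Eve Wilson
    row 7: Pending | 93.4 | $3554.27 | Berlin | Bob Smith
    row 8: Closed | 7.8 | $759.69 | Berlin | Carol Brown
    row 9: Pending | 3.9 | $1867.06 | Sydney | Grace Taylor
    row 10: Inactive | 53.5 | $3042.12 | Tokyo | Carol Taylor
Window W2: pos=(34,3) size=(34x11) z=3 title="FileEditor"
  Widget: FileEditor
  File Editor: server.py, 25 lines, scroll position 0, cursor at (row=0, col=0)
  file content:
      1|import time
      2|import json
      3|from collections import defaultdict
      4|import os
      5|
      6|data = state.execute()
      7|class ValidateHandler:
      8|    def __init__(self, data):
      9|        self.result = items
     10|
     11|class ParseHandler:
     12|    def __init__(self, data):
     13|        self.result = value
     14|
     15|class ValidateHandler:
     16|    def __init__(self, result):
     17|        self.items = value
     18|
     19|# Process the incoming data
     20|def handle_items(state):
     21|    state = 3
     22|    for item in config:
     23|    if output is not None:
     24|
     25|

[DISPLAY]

                                      ┏━━━━━━━━━━
                                      ┃ FileViewe
                                      ┠──────────
                                 ┏━━━━━━━━━━━━━━━
            ┏━━━━━━━━━━━━━━━━━━━━┃ FileEditor    
            ┃ DataTable          ┠───────────────
            ┠────────────────────┃█mport time    
            ┃Status  │Score│Amoun┃import json    
            ┃────────┼─────┼─────┃from collection
            ┃Active  │34.8 │$2851┃import os      
            ┃Active  │77.2 │$244.┃               
            ┃Closed  │97.5 │$3918┃data = state.ex
            ┃Inactive│50.7 │$3238┃class ValidateH
            ┃Pending │93.8 │$2167┗━━━━━━━━━━━━━━━
            ┗━━━━━━━━━━━━━━━━━━━━━━━━━━━━━━━━━━━━
                                      ┃secret_key
                                      ┗━━━━━━━━━━


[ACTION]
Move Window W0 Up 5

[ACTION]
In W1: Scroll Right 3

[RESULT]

                                      ┏━━━━━━━━━━
                                      ┃ FileViewe
                                      ┠──────────
                                 ┏━━━━━━━━━━━━━━━
            ┏━━━━━━━━━━━━━━━━━━━━┃ FileEditor    
            ┃ DataTable          ┠───────────────
            ┠────────────────────┃█mport time    
            ┃tus  │Score│Amount  ┃import json    
            ┃─────┼─────┼────────┃from collection
            ┃ive  │34.8 │$2851.29┃import os      
            ┃ive  │77.2 │$244.16 ┃               
            ┃sed  │97.5 │$3918.67┃data = state.ex
            ┃ctive│50.7 │$3238.11┃class ValidateH
            ┃ding │93.8 │$2167.61┗━━━━━━━━━━━━━━━
            ┗━━━━━━━━━━━━━━━━━━━━━━━━━━━━━━━━━━━━
                                      ┃secret_key
                                      ┗━━━━━━━━━━


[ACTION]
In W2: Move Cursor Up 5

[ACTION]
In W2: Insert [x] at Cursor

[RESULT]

                                      ┏━━━━━━━━━━
                                      ┃ FileViewe
                                      ┠──────────
                                 ┏━━━━━━━━━━━━━━━
            ┏━━━━━━━━━━━━━━━━━━━━┃ FileEditor    
            ┃ DataTable          ┠───────────────
            ┠────────────────────┃x█mport time   
            ┃tus  │Score│Amount  ┃import json    
            ┃─────┼─────┼────────┃from collection
            ┃ive  │34.8 │$2851.29┃import os      
            ┃ive  │77.2 │$244.16 ┃               
            ┃sed  │97.5 │$3918.67┃data = state.ex
            ┃ctive│50.7 │$3238.11┃class ValidateH
            ┃ding │93.8 │$2167.61┗━━━━━━━━━━━━━━━
            ┗━━━━━━━━━━━━━━━━━━━━━━━━━━━━━━━━━━━━
                                      ┃secret_key
                                      ┗━━━━━━━━━━


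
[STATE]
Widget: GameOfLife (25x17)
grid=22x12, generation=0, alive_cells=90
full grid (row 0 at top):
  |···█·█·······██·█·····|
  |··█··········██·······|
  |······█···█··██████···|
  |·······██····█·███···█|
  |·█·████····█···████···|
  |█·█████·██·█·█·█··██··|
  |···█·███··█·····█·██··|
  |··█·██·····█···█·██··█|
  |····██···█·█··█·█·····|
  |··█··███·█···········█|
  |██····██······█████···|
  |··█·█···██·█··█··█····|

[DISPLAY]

Gen: 0                   
···█·█·······██·█·····   
··█··········██·······   
······█···█··██████···   
·······██····█·███···█   
·█·████····█···████···   
█·█████·██·█·█·█··██··   
···█·███··█·····█·██··   
··█·██·····█···█·██··█   
····██···█·█··█·█·····   
··█··███·█···········█   
██····██······█████···   
··█·█···██·█··█··█····   
                         
                         
                         
                         


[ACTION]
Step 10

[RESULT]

Gen: 10                  
·············█········   
·········██···█·······   
········██····█·······   
·········█···█···███··   
········█··███··██·██·   
███··········█···██···   
······█···█··█··█·····   
······██·····█···█····   
··········████·██·█···   
··········█··█····█···   
··········██···██·█···   
···········████··█····   
                         
                         
                         
                         


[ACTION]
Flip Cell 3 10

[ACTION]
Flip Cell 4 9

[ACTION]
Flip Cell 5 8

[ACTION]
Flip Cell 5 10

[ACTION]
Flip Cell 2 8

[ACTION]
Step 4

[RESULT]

Gen: 14                  
······················   
·········██···········   
·········█·█·····█·█··   
···········█···███·███   
·················█··██   
███···██···········█··   
·····██···············   
······██·······██·····   
·······█····██···█····   
············███·██····   
········██······██·█··   
·········████·········   
                         
                         
                         
                         


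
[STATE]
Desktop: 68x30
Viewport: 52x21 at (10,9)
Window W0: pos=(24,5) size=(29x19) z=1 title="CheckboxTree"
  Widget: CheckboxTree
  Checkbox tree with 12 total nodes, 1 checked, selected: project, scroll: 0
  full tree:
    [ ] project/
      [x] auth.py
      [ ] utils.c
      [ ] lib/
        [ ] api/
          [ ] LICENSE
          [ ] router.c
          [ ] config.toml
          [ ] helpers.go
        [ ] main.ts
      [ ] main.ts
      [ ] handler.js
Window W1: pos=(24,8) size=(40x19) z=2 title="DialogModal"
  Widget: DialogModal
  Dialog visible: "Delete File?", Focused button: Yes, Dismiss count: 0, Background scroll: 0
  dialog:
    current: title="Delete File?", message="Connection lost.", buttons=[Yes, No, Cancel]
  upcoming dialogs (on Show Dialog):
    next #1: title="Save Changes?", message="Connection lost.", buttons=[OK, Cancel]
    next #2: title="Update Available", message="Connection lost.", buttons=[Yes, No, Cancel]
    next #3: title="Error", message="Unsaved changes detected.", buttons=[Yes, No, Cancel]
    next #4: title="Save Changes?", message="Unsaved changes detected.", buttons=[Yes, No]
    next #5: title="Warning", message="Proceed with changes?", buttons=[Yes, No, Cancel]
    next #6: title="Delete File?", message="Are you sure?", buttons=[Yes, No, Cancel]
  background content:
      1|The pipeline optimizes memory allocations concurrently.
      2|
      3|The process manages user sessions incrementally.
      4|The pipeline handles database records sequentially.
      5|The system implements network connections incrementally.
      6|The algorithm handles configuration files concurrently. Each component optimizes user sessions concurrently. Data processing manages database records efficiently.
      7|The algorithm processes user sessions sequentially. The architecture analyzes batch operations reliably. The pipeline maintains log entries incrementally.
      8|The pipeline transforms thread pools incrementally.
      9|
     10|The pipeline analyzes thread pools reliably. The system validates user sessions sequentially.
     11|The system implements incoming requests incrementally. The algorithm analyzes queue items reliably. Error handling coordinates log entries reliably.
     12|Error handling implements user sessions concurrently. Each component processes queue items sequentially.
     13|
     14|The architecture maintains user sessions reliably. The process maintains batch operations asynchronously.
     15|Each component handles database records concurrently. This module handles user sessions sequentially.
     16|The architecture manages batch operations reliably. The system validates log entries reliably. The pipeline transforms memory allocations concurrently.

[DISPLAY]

              ┃ DialogModal                         
              ┠─────────────────────────────────────
              ┃The pipeline optimizes memory allocat
              ┃                                     
              ┃The process manages user sessions inc
              ┃The pipeline handles database records
              ┃The system implements network connect
              ┃The alg┌─────────────────────┐ation f
              ┃The alg│     Delete File?    │essions
              ┃The pip│   Connection lost.  │ pools 
              ┃       │ [Yes]  No   Cancel  │       
              ┃The pip└─────────────────────┘ools re
              ┃The system implements incoming reques
              ┃Error handling implements user sessio
              ┃                                     
              ┃The architecture maintains user sessi
              ┃Each component handles database recor
              ┗━━━━━━━━━━━━━━━━━━━━━━━━━━━━━━━━━━━━━
                                                    
                                                    
                                                    


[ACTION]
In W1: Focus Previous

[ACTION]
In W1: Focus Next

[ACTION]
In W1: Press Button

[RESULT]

              ┃ DialogModal                         
              ┠─────────────────────────────────────
              ┃The pipeline optimizes memory allocat
              ┃                                     
              ┃The process manages user sessions inc
              ┃The pipeline handles database records
              ┃The system implements network connect
              ┃The algorithm handles configuration f
              ┃The algorithm processes user sessions
              ┃The pipeline transforms thread pools 
              ┃                                     
              ┃The pipeline analyzes thread pools re
              ┃The system implements incoming reques
              ┃Error handling implements user sessio
              ┃                                     
              ┃The architecture maintains user sessi
              ┃Each component handles database recor
              ┗━━━━━━━━━━━━━━━━━━━━━━━━━━━━━━━━━━━━━
                                                    
                                                    
                                                    


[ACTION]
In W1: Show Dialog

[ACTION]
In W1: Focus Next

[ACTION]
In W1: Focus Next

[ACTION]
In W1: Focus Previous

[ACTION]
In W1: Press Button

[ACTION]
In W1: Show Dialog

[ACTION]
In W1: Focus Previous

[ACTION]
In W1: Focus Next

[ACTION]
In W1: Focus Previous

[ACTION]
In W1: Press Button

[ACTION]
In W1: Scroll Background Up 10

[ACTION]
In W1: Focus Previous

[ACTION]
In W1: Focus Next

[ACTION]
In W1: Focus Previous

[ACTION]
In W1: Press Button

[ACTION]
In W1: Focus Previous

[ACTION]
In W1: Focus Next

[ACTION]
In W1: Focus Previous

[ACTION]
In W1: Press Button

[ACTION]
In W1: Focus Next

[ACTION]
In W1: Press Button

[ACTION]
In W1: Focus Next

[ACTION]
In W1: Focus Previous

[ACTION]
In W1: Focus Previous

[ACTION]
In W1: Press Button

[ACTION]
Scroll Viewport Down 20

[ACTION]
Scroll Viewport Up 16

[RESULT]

                                                    
                                                    
                                                    
                                                    
                                                    
              ┏━━━━━━━━━━━━━━━━━━━━━━━━━━━┓         
              ┃ CheckboxTree              ┃         
              ┠───────────────────────────┨         
              ┏━━━━━━━━━━━━━━━━━━━━━━━━━━━━━━━━━━━━━
              ┃ DialogModal                         
              ┠─────────────────────────────────────
              ┃The pipeline optimizes memory allocat
              ┃                                     
              ┃The process manages user sessions inc
              ┃The pipeline handles database records
              ┃The system implements network connect
              ┃The algorithm handles configuration f
              ┃The algorithm processes user sessions
              ┃The pipeline transforms thread pools 
              ┃                                     
              ┃The pipeline analyzes thread pools re
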